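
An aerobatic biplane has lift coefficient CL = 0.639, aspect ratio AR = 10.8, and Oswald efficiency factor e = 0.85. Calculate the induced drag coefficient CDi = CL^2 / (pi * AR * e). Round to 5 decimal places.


Step 1: CL^2 = 0.639^2 = 0.408321
Step 2: pi * AR * e = 3.14159 * 10.8 * 0.85 = 28.839821
Step 3: CDi = 0.408321 / 28.839821 = 0.01416

0.01416


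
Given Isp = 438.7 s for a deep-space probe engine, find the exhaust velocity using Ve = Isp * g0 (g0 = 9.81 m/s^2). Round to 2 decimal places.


Step 1: Ve = Isp * g0 = 438.7 * 9.81
Step 2: Ve = 4303.65 m/s

4303.65


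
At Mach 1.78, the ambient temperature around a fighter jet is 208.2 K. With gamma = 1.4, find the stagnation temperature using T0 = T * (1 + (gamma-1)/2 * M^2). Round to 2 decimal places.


Step 1: (gamma-1)/2 = 0.2
Step 2: M^2 = 3.1684
Step 3: 1 + 0.2 * 3.1684 = 1.63368
Step 4: T0 = 208.2 * 1.63368 = 340.13 K

340.13


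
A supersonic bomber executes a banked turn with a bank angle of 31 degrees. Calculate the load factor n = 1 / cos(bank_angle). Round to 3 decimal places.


Step 1: Convert 31 degrees to radians = 0.541052
Step 2: cos(31 deg) = 0.857167
Step 3: n = 1 / 0.857167 = 1.167

1.167


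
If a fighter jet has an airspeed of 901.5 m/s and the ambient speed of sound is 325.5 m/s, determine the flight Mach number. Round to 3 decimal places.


Step 1: M = V / a = 901.5 / 325.5
Step 2: M = 2.770

2.770


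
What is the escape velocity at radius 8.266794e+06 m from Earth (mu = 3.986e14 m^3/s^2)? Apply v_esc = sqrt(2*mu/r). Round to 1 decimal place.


Step 1: 2*mu/r = 2 * 3.986e14 / 8.266794e+06 = 96433998.4763
Step 2: v_esc = sqrt(96433998.4763) = 9820.1 m/s

9820.1


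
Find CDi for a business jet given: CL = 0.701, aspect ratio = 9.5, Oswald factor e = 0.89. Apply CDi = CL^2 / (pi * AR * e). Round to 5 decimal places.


Step 1: CL^2 = 0.701^2 = 0.491401
Step 2: pi * AR * e = 3.14159 * 9.5 * 0.89 = 26.562166
Step 3: CDi = 0.491401 / 26.562166 = 0.01850

0.01850


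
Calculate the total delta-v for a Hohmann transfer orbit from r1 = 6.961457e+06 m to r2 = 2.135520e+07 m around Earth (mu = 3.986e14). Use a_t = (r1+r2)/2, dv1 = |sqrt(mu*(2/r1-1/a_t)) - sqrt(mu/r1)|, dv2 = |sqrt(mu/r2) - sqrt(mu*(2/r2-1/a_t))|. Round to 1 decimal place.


Step 1: Transfer semi-major axis a_t = (6.961457e+06 + 2.135520e+07) / 2 = 1.415833e+07 m
Step 2: v1 (circular at r1) = sqrt(mu/r1) = 7566.91 m/s
Step 3: v_t1 = sqrt(mu*(2/r1 - 1/a_t)) = 9293.18 m/s
Step 4: dv1 = |9293.18 - 7566.91| = 1726.27 m/s
Step 5: v2 (circular at r2) = 4320.33 m/s, v_t2 = 3029.43 m/s
Step 6: dv2 = |4320.33 - 3029.43| = 1290.9 m/s
Step 7: Total delta-v = 1726.27 + 1290.9 = 3017.2 m/s

3017.2


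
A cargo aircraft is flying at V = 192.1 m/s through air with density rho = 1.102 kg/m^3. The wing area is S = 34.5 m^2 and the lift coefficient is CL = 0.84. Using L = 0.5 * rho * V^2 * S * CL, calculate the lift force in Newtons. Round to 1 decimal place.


Step 1: Calculate dynamic pressure q = 0.5 * 1.102 * 192.1^2 = 0.5 * 1.102 * 36902.41 = 20333.2279 Pa
Step 2: Multiply by wing area and lift coefficient: L = 20333.2279 * 34.5 * 0.84
Step 3: L = 701496.3629 * 0.84 = 589256.9 N

589256.9


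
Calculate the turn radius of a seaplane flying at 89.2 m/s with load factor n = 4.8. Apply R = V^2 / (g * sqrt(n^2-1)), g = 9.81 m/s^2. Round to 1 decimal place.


Step 1: V^2 = 89.2^2 = 7956.64
Step 2: n^2 - 1 = 4.8^2 - 1 = 22.04
Step 3: sqrt(22.04) = 4.694678
Step 4: R = 7956.64 / (9.81 * 4.694678) = 172.8 m

172.8


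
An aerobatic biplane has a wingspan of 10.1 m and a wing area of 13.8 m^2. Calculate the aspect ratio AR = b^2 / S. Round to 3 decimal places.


Step 1: b^2 = 10.1^2 = 102.01
Step 2: AR = 102.01 / 13.8 = 7.392

7.392


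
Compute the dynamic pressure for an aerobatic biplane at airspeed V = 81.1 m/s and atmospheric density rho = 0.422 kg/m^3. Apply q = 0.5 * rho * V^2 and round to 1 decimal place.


Step 1: V^2 = 81.1^2 = 6577.21
Step 2: q = 0.5 * 0.422 * 6577.21
Step 3: q = 1387.8 Pa

1387.8


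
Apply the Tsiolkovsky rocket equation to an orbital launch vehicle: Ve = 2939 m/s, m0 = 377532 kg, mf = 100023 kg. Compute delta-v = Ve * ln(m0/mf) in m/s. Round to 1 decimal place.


Step 1: Mass ratio m0/mf = 377532 / 100023 = 3.774452
Step 2: ln(3.774452) = 1.328255
Step 3: delta-v = 2939 * 1.328255 = 3903.7 m/s

3903.7


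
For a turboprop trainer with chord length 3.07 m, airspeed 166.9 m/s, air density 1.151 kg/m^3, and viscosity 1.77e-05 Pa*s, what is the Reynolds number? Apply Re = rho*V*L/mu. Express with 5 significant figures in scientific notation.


Step 1: Numerator = rho * V * L = 1.151 * 166.9 * 3.07 = 589.752833
Step 2: Re = 589.752833 / 1.77e-05
Step 3: Re = 3.3319e+07

3.3319e+07


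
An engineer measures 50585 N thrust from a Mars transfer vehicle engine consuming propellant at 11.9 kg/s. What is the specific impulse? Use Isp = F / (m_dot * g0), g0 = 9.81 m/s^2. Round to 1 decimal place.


Step 1: m_dot * g0 = 11.9 * 9.81 = 116.74
Step 2: Isp = 50585 / 116.74 = 433.3 s

433.3


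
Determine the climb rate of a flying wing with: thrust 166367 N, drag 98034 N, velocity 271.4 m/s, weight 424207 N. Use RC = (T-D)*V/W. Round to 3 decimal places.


Step 1: Excess thrust = T - D = 166367 - 98034 = 68333 N
Step 2: Excess power = 68333 * 271.4 = 18545576.2 W
Step 3: RC = 18545576.2 / 424207 = 43.718 m/s

43.718


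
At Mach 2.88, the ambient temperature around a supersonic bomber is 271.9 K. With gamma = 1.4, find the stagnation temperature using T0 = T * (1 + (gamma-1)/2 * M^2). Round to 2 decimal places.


Step 1: (gamma-1)/2 = 0.2
Step 2: M^2 = 8.2944
Step 3: 1 + 0.2 * 8.2944 = 2.65888
Step 4: T0 = 271.9 * 2.65888 = 722.95 K

722.95


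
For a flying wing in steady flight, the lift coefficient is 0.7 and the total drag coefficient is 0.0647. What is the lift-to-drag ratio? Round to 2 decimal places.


Step 1: L/D = CL / CD = 0.7 / 0.0647
Step 2: L/D = 10.82

10.82


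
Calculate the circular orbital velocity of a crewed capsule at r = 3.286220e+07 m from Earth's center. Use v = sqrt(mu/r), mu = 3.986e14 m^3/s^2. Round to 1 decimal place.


Step 1: mu / r = 3.986e14 / 3.286220e+07 = 12129437.4692
Step 2: v = sqrt(12129437.4692) = 3482.7 m/s

3482.7


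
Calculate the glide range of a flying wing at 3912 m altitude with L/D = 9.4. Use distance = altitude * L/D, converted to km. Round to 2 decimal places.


Step 1: Glide distance = altitude * L/D = 3912 * 9.4 = 36772.8 m
Step 2: Convert to km: 36772.8 / 1000 = 36.77 km

36.77


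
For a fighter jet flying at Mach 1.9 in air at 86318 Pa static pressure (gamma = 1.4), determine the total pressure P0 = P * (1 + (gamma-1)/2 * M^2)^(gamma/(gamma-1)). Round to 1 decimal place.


Step 1: (gamma-1)/2 * M^2 = 0.2 * 3.61 = 0.722
Step 2: 1 + 0.722 = 1.722
Step 3: Exponent gamma/(gamma-1) = 3.5
Step 4: P0 = 86318 * 1.722^3.5 = 578385.5 Pa

578385.5


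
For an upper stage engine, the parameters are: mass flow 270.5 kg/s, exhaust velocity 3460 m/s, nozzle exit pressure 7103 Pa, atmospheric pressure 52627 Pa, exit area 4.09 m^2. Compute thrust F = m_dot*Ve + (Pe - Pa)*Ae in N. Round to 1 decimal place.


Step 1: Momentum thrust = m_dot * Ve = 270.5 * 3460 = 935930.0 N
Step 2: Pressure thrust = (Pe - Pa) * Ae = (7103 - 52627) * 4.09 = -186193.16 N
Step 3: Total thrust F = 935930.0 + -186193.16 = 749736.8 N

749736.8


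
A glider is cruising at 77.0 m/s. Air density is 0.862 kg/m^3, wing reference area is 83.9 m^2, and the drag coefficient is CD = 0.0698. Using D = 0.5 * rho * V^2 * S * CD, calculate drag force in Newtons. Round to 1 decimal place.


Step 1: Dynamic pressure q = 0.5 * 0.862 * 77.0^2 = 2555.399 Pa
Step 2: Drag D = q * S * CD = 2555.399 * 83.9 * 0.0698
Step 3: D = 14965.0 N

14965.0


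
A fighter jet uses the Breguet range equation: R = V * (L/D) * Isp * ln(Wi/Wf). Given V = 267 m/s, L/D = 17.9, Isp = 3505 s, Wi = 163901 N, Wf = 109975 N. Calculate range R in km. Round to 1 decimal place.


Step 1: Coefficient = V * (L/D) * Isp = 267 * 17.9 * 3505 = 16751446.5 m
Step 2: Wi/Wf = 163901 / 109975 = 1.490348
Step 3: ln(1.490348) = 0.39901
Step 4: R = 16751446.5 * 0.39901 = 6683986.6 m = 6684.0 km

6684.0


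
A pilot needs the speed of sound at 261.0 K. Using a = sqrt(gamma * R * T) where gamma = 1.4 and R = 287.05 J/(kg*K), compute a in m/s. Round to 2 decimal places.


Step 1: gamma * R * T = 1.4 * 287.05 * 261.0 = 104888.07
Step 2: a = sqrt(104888.07) = 323.86 m/s

323.86


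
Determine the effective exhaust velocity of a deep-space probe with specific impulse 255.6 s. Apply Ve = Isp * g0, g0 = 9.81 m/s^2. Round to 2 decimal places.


Step 1: Ve = Isp * g0 = 255.6 * 9.81
Step 2: Ve = 2507.44 m/s

2507.44


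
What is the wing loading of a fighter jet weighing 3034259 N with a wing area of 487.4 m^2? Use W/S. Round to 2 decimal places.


Step 1: Wing loading = W / S = 3034259 / 487.4
Step 2: Wing loading = 6225.40 N/m^2

6225.40


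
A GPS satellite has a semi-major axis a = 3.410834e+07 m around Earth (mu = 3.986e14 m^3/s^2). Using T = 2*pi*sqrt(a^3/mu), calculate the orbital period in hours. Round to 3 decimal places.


Step 1: a^3 / mu = 3.968092e+22 / 3.986e14 = 9.955073e+07
Step 2: sqrt(9.955073e+07) = 9977.5113 s
Step 3: T = 2*pi * 9977.5113 = 62690.55 s
Step 4: T in hours = 62690.55 / 3600 = 17.414 hours

17.414


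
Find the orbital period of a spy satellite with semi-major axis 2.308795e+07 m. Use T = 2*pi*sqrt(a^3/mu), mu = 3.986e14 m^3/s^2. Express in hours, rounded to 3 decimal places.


Step 1: a^3 / mu = 1.230711e+22 / 3.986e14 = 3.087584e+07
Step 2: sqrt(3.087584e+07) = 5556.6036 s
Step 3: T = 2*pi * 5556.6036 = 34913.17 s
Step 4: T in hours = 34913.17 / 3600 = 9.698 hours

9.698


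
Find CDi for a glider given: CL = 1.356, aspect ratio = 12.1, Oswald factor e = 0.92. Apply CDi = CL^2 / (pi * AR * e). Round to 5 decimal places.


Step 1: CL^2 = 1.356^2 = 1.838736
Step 2: pi * AR * e = 3.14159 * 12.1 * 0.92 = 34.972209
Step 3: CDi = 1.838736 / 34.972209 = 0.05258

0.05258


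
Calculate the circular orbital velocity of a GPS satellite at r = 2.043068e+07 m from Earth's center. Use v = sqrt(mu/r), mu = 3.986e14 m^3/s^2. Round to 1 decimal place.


Step 1: mu / r = 3.986e14 / 2.043068e+07 = 19509874.3654
Step 2: v = sqrt(19509874.3654) = 4417.0 m/s

4417.0


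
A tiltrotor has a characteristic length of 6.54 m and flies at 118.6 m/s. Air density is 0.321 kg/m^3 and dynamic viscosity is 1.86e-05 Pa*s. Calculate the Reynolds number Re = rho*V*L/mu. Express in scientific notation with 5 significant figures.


Step 1: Numerator = rho * V * L = 0.321 * 118.6 * 6.54 = 248.981724
Step 2: Re = 248.981724 / 1.86e-05
Step 3: Re = 1.3386e+07

1.3386e+07


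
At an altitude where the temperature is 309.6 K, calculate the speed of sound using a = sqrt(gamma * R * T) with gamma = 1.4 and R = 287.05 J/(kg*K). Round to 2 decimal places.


Step 1: gamma * R * T = 1.4 * 287.05 * 309.6 = 124418.952
Step 2: a = sqrt(124418.952) = 352.73 m/s

352.73


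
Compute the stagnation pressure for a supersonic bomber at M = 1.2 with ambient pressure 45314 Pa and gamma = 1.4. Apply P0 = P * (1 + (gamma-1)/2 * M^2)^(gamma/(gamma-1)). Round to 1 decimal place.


Step 1: (gamma-1)/2 * M^2 = 0.2 * 1.44 = 0.288
Step 2: 1 + 0.288 = 1.288
Step 3: Exponent gamma/(gamma-1) = 3.5
Step 4: P0 = 45314 * 1.288^3.5 = 109884.9 Pa

109884.9


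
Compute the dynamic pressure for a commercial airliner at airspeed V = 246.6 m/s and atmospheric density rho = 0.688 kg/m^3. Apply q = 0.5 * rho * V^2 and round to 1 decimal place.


Step 1: V^2 = 246.6^2 = 60811.56
Step 2: q = 0.5 * 0.688 * 60811.56
Step 3: q = 20919.2 Pa

20919.2


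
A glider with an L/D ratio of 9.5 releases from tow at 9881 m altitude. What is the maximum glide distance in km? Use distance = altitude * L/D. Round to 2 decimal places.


Step 1: Glide distance = altitude * L/D = 9881 * 9.5 = 93869.5 m
Step 2: Convert to km: 93869.5 / 1000 = 93.87 km

93.87


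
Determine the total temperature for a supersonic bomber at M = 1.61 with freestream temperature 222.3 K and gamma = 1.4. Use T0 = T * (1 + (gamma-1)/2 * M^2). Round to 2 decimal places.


Step 1: (gamma-1)/2 = 0.2
Step 2: M^2 = 2.5921
Step 3: 1 + 0.2 * 2.5921 = 1.51842
Step 4: T0 = 222.3 * 1.51842 = 337.54 K

337.54


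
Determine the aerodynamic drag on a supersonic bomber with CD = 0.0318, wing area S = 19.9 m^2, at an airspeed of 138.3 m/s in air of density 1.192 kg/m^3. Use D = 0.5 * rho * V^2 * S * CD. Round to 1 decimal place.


Step 1: Dynamic pressure q = 0.5 * 1.192 * 138.3^2 = 11399.6264 Pa
Step 2: Drag D = q * S * CD = 11399.6264 * 19.9 * 0.0318
Step 3: D = 7213.9 N

7213.9


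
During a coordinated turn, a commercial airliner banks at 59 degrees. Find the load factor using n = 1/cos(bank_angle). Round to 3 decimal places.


Step 1: Convert 59 degrees to radians = 1.029744
Step 2: cos(59 deg) = 0.515038
Step 3: n = 1 / 0.515038 = 1.942

1.942


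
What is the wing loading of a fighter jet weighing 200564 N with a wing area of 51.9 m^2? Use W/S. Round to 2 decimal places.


Step 1: Wing loading = W / S = 200564 / 51.9
Step 2: Wing loading = 3864.43 N/m^2

3864.43


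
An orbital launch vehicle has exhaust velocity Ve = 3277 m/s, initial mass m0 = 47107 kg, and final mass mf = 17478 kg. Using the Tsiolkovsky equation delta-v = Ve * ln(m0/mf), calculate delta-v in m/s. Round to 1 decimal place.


Step 1: Mass ratio m0/mf = 47107 / 17478 = 2.695217
Step 2: ln(2.695217) = 0.991479
Step 3: delta-v = 3277 * 0.991479 = 3249.1 m/s

3249.1


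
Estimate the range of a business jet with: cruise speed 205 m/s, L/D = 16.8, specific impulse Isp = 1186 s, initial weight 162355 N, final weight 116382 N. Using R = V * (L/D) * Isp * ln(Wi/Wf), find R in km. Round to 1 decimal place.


Step 1: Coefficient = V * (L/D) * Isp = 205 * 16.8 * 1186 = 4084584.0 m
Step 2: Wi/Wf = 162355 / 116382 = 1.395018
Step 3: ln(1.395018) = 0.332907
Step 4: R = 4084584.0 * 0.332907 = 1359788.3 m = 1359.8 km

1359.8


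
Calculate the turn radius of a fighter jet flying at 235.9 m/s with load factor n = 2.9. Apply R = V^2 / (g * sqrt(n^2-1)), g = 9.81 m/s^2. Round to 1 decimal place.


Step 1: V^2 = 235.9^2 = 55648.81
Step 2: n^2 - 1 = 2.9^2 - 1 = 7.41
Step 3: sqrt(7.41) = 2.722132
Step 4: R = 55648.81 / (9.81 * 2.722132) = 2083.9 m

2083.9


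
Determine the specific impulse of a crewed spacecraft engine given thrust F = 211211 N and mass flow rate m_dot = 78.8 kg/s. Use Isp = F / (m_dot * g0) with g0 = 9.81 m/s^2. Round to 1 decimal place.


Step 1: m_dot * g0 = 78.8 * 9.81 = 773.03
Step 2: Isp = 211211 / 773.03 = 273.2 s

273.2


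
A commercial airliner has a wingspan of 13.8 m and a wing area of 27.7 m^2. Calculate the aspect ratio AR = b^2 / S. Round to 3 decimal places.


Step 1: b^2 = 13.8^2 = 190.44
Step 2: AR = 190.44 / 27.7 = 6.875

6.875


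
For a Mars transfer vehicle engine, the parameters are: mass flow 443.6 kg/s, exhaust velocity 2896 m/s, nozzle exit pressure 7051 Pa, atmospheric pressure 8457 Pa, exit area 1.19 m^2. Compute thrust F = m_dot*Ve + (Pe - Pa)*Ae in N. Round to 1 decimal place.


Step 1: Momentum thrust = m_dot * Ve = 443.6 * 2896 = 1284665.6 N
Step 2: Pressure thrust = (Pe - Pa) * Ae = (7051 - 8457) * 1.19 = -1673.14 N
Step 3: Total thrust F = 1284665.6 + -1673.14 = 1282992.5 N

1282992.5


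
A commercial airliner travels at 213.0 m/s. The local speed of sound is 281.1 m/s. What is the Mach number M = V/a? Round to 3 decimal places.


Step 1: M = V / a = 213.0 / 281.1
Step 2: M = 0.758

0.758


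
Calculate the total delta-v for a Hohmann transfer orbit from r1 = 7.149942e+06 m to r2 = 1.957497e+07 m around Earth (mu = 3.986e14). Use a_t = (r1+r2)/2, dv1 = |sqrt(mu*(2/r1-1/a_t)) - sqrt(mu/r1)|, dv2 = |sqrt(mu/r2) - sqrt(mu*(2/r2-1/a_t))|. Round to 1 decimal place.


Step 1: Transfer semi-major axis a_t = (7.149942e+06 + 1.957497e+07) / 2 = 1.336246e+07 m
Step 2: v1 (circular at r1) = sqrt(mu/r1) = 7466.51 m/s
Step 3: v_t1 = sqrt(mu*(2/r1 - 1/a_t)) = 9037.01 m/s
Step 4: dv1 = |9037.01 - 7466.51| = 1570.51 m/s
Step 5: v2 (circular at r2) = 4512.51 m/s, v_t2 = 3300.85 m/s
Step 6: dv2 = |4512.51 - 3300.85| = 1211.66 m/s
Step 7: Total delta-v = 1570.51 + 1211.66 = 2782.2 m/s

2782.2


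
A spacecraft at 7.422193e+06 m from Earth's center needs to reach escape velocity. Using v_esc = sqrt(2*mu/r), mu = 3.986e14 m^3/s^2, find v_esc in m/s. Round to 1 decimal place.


Step 1: 2*mu/r = 2 * 3.986e14 / 7.422193e+06 = 107407608.506
Step 2: v_esc = sqrt(107407608.506) = 10363.8 m/s

10363.8


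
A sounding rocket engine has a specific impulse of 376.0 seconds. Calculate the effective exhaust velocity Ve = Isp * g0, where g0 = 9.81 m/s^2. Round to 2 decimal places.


Step 1: Ve = Isp * g0 = 376.0 * 9.81
Step 2: Ve = 3688.56 m/s

3688.56


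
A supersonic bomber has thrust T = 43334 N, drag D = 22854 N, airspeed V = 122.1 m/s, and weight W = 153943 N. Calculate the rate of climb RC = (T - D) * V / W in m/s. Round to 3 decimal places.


Step 1: Excess thrust = T - D = 43334 - 22854 = 20480 N
Step 2: Excess power = 20480 * 122.1 = 2500608.0 W
Step 3: RC = 2500608.0 / 153943 = 16.244 m/s

16.244


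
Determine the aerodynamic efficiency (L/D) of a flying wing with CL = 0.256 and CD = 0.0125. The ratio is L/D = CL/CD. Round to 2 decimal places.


Step 1: L/D = CL / CD = 0.256 / 0.0125
Step 2: L/D = 20.48

20.48


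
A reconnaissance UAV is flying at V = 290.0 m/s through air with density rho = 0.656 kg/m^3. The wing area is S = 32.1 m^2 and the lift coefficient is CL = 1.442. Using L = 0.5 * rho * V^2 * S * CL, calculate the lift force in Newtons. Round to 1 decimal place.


Step 1: Calculate dynamic pressure q = 0.5 * 0.656 * 290.0^2 = 0.5 * 0.656 * 84100.0 = 27584.8 Pa
Step 2: Multiply by wing area and lift coefficient: L = 27584.8 * 32.1 * 1.442
Step 3: L = 885472.08 * 1.442 = 1276850.7 N

1276850.7


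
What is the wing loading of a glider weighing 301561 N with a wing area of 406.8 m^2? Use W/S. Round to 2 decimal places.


Step 1: Wing loading = W / S = 301561 / 406.8
Step 2: Wing loading = 741.30 N/m^2

741.30


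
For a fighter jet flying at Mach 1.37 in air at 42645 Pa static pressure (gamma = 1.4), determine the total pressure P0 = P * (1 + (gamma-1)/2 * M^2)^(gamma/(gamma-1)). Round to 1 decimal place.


Step 1: (gamma-1)/2 * M^2 = 0.2 * 1.8769 = 0.37538
Step 2: 1 + 0.37538 = 1.37538
Step 3: Exponent gamma/(gamma-1) = 3.5
Step 4: P0 = 42645 * 1.37538^3.5 = 130121.1 Pa

130121.1


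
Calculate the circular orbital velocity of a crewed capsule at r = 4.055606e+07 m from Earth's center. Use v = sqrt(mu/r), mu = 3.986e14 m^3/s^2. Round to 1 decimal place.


Step 1: mu / r = 3.986e14 / 4.055606e+07 = 9828370.9019
Step 2: v = sqrt(9828370.9019) = 3135.0 m/s

3135.0


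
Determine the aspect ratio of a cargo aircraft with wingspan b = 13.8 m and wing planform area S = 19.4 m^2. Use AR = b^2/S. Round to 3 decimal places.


Step 1: b^2 = 13.8^2 = 190.44
Step 2: AR = 190.44 / 19.4 = 9.816

9.816


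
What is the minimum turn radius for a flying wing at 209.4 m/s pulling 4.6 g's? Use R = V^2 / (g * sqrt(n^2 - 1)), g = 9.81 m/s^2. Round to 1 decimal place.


Step 1: V^2 = 209.4^2 = 43848.36
Step 2: n^2 - 1 = 4.6^2 - 1 = 20.16
Step 3: sqrt(20.16) = 4.489989
Step 4: R = 43848.36 / (9.81 * 4.489989) = 995.5 m

995.5


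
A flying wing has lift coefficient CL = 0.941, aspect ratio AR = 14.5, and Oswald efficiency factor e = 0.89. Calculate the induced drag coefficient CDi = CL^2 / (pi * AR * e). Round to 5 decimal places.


Step 1: CL^2 = 0.941^2 = 0.885481
Step 2: pi * AR * e = 3.14159 * 14.5 * 0.89 = 40.542253
Step 3: CDi = 0.885481 / 40.542253 = 0.02184

0.02184


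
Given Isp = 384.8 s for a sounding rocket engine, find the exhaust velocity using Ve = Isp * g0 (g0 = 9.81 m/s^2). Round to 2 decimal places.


Step 1: Ve = Isp * g0 = 384.8 * 9.81
Step 2: Ve = 3774.89 m/s

3774.89


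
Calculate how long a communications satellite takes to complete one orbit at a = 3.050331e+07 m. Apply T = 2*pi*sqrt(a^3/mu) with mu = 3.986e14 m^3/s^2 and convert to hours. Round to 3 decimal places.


Step 1: a^3 / mu = 2.838186e+22 / 3.986e14 = 7.120387e+07
Step 2: sqrt(7.120387e+07) = 8438.2387 s
Step 3: T = 2*pi * 8438.2387 = 53019.02 s
Step 4: T in hours = 53019.02 / 3600 = 14.728 hours

14.728


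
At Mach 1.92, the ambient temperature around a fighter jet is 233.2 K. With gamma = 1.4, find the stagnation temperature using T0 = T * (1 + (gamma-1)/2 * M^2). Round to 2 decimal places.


Step 1: (gamma-1)/2 = 0.2
Step 2: M^2 = 3.6864
Step 3: 1 + 0.2 * 3.6864 = 1.73728
Step 4: T0 = 233.2 * 1.73728 = 405.13 K

405.13


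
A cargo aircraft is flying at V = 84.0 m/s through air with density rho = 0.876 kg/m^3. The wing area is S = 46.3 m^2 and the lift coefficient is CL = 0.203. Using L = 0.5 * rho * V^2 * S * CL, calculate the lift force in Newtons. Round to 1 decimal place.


Step 1: Calculate dynamic pressure q = 0.5 * 0.876 * 84.0^2 = 0.5 * 0.876 * 7056.0 = 3090.528 Pa
Step 2: Multiply by wing area and lift coefficient: L = 3090.528 * 46.3 * 0.203
Step 3: L = 143091.4464 * 0.203 = 29047.6 N

29047.6


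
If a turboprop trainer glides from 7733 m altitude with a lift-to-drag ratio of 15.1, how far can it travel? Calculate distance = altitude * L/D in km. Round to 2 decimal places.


Step 1: Glide distance = altitude * L/D = 7733 * 15.1 = 116768.3 m
Step 2: Convert to km: 116768.3 / 1000 = 116.77 km

116.77


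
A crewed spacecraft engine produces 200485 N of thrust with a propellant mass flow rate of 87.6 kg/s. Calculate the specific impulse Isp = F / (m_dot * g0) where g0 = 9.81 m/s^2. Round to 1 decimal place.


Step 1: m_dot * g0 = 87.6 * 9.81 = 859.36
Step 2: Isp = 200485 / 859.36 = 233.3 s

233.3


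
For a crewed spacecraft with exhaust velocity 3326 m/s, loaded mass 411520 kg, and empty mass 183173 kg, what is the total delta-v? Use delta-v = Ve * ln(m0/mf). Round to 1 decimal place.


Step 1: Mass ratio m0/mf = 411520 / 183173 = 2.246619
Step 2: ln(2.246619) = 0.809427
Step 3: delta-v = 3326 * 0.809427 = 2692.2 m/s

2692.2


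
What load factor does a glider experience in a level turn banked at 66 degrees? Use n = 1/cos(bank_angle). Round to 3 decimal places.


Step 1: Convert 66 degrees to radians = 1.151917
Step 2: cos(66 deg) = 0.406737
Step 3: n = 1 / 0.406737 = 2.459

2.459


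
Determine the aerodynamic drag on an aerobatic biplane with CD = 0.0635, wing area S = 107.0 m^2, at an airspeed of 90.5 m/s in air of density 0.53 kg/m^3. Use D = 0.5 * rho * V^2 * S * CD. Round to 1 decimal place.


Step 1: Dynamic pressure q = 0.5 * 0.53 * 90.5^2 = 2170.4163 Pa
Step 2: Drag D = q * S * CD = 2170.4163 * 107.0 * 0.0635
Step 3: D = 14746.9 N

14746.9


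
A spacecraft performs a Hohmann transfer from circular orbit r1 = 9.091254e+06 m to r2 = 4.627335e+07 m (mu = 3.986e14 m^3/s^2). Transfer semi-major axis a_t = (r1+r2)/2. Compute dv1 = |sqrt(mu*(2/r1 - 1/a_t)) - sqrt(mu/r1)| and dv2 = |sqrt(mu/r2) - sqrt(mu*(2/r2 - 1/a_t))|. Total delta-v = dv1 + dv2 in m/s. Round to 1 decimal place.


Step 1: Transfer semi-major axis a_t = (9.091254e+06 + 4.627335e+07) / 2 = 2.768230e+07 m
Step 2: v1 (circular at r1) = sqrt(mu/r1) = 6621.51 m/s
Step 3: v_t1 = sqrt(mu*(2/r1 - 1/a_t)) = 8560.93 m/s
Step 4: dv1 = |8560.93 - 6621.51| = 1939.43 m/s
Step 5: v2 (circular at r2) = 2934.97 m/s, v_t2 = 1681.95 m/s
Step 6: dv2 = |2934.97 - 1681.95| = 1253.01 m/s
Step 7: Total delta-v = 1939.43 + 1253.01 = 3192.4 m/s

3192.4


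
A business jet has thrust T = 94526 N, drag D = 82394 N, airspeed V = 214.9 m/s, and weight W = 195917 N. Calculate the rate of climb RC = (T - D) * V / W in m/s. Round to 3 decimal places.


Step 1: Excess thrust = T - D = 94526 - 82394 = 12132 N
Step 2: Excess power = 12132 * 214.9 = 2607166.8 W
Step 3: RC = 2607166.8 / 195917 = 13.308 m/s

13.308


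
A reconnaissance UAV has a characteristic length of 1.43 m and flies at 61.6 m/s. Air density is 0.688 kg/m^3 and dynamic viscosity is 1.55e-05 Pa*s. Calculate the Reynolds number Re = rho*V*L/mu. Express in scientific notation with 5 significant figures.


Step 1: Numerator = rho * V * L = 0.688 * 61.6 * 1.43 = 60.604544
Step 2: Re = 60.604544 / 1.55e-05
Step 3: Re = 3.9100e+06

3.9100e+06


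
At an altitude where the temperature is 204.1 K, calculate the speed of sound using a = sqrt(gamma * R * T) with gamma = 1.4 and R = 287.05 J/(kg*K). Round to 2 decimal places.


Step 1: gamma * R * T = 1.4 * 287.05 * 204.1 = 82021.667
Step 2: a = sqrt(82021.667) = 286.39 m/s

286.39


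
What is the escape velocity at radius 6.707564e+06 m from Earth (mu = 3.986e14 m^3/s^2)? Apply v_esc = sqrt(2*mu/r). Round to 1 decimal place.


Step 1: 2*mu/r = 2 * 3.986e14 / 6.707564e+06 = 118850897.2855
Step 2: v_esc = sqrt(118850897.2855) = 10901.9 m/s

10901.9


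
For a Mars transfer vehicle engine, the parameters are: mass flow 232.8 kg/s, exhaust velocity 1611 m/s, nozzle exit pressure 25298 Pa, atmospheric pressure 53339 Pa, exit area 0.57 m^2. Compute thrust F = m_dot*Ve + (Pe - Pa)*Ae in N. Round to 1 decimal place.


Step 1: Momentum thrust = m_dot * Ve = 232.8 * 1611 = 375040.8 N
Step 2: Pressure thrust = (Pe - Pa) * Ae = (25298 - 53339) * 0.57 = -15983.37 N
Step 3: Total thrust F = 375040.8 + -15983.37 = 359057.4 N

359057.4


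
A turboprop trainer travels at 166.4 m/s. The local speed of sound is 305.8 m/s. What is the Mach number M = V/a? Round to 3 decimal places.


Step 1: M = V / a = 166.4 / 305.8
Step 2: M = 0.544

0.544


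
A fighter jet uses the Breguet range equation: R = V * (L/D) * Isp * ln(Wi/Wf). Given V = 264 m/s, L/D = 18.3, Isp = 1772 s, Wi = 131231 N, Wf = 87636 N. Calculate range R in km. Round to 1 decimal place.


Step 1: Coefficient = V * (L/D) * Isp = 264 * 18.3 * 1772 = 8560886.4 m
Step 2: Wi/Wf = 131231 / 87636 = 1.497455
Step 3: ln(1.497455) = 0.403767
Step 4: R = 8560886.4 * 0.403767 = 3456605.6 m = 3456.6 km

3456.6


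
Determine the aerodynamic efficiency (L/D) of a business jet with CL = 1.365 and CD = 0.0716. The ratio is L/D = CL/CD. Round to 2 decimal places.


Step 1: L/D = CL / CD = 1.365 / 0.0716
Step 2: L/D = 19.06

19.06


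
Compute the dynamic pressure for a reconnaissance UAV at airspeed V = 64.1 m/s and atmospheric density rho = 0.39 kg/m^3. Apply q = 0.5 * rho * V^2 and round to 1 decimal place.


Step 1: V^2 = 64.1^2 = 4108.81
Step 2: q = 0.5 * 0.39 * 4108.81
Step 3: q = 801.2 Pa

801.2


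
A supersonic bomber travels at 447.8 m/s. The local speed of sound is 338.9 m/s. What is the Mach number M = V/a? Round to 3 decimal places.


Step 1: M = V / a = 447.8 / 338.9
Step 2: M = 1.321

1.321


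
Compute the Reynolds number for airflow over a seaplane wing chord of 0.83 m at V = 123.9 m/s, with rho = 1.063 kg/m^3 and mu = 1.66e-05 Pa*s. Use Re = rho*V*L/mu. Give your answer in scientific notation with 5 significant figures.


Step 1: Numerator = rho * V * L = 1.063 * 123.9 * 0.83 = 109.315731
Step 2: Re = 109.315731 / 1.66e-05
Step 3: Re = 6.5853e+06

6.5853e+06


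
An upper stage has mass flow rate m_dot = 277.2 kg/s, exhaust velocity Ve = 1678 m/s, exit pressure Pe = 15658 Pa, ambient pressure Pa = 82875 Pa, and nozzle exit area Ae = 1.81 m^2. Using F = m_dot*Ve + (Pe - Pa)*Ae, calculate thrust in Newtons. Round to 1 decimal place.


Step 1: Momentum thrust = m_dot * Ve = 277.2 * 1678 = 465141.6 N
Step 2: Pressure thrust = (Pe - Pa) * Ae = (15658 - 82875) * 1.81 = -121662.77 N
Step 3: Total thrust F = 465141.6 + -121662.77 = 343478.8 N

343478.8


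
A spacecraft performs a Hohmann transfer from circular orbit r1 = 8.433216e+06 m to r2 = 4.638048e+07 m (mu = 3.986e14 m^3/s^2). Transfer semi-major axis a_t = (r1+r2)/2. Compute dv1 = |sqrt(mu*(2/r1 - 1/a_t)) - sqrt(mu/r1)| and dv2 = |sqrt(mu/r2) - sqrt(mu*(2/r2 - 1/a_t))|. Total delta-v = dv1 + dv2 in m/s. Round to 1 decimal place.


Step 1: Transfer semi-major axis a_t = (8.433216e+06 + 4.638048e+07) / 2 = 2.740685e+07 m
Step 2: v1 (circular at r1) = sqrt(mu/r1) = 6874.99 m/s
Step 3: v_t1 = sqrt(mu*(2/r1 - 1/a_t)) = 8943.55 m/s
Step 4: dv1 = |8943.55 - 6874.99| = 2068.56 m/s
Step 5: v2 (circular at r2) = 2931.58 m/s, v_t2 = 1626.18 m/s
Step 6: dv2 = |2931.58 - 1626.18| = 1305.4 m/s
Step 7: Total delta-v = 2068.56 + 1305.4 = 3374.0 m/s

3374.0


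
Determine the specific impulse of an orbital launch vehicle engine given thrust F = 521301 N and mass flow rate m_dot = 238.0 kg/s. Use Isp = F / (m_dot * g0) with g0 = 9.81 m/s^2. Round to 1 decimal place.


Step 1: m_dot * g0 = 238.0 * 9.81 = 2334.78
Step 2: Isp = 521301 / 2334.78 = 223.3 s

223.3


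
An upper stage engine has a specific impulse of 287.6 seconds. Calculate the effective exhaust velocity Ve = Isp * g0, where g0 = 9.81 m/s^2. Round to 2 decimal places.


Step 1: Ve = Isp * g0 = 287.6 * 9.81
Step 2: Ve = 2821.36 m/s

2821.36


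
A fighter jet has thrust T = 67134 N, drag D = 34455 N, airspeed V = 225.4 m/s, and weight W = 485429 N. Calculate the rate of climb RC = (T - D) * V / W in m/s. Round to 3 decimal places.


Step 1: Excess thrust = T - D = 67134 - 34455 = 32679 N
Step 2: Excess power = 32679 * 225.4 = 7365846.6 W
Step 3: RC = 7365846.6 / 485429 = 15.174 m/s

15.174


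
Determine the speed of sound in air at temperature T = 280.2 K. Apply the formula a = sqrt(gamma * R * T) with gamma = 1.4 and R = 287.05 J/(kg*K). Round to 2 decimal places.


Step 1: gamma * R * T = 1.4 * 287.05 * 280.2 = 112603.974
Step 2: a = sqrt(112603.974) = 335.57 m/s

335.57


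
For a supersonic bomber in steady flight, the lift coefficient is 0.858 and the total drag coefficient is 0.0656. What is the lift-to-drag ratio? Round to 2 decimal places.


Step 1: L/D = CL / CD = 0.858 / 0.0656
Step 2: L/D = 13.08

13.08


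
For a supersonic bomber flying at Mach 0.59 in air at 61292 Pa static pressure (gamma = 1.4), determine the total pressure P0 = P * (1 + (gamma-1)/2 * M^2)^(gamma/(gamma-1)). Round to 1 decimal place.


Step 1: (gamma-1)/2 * M^2 = 0.2 * 0.3481 = 0.06962
Step 2: 1 + 0.06962 = 1.06962
Step 3: Exponent gamma/(gamma-1) = 3.5
Step 4: P0 = 61292 * 1.06962^3.5 = 77572.4 Pa

77572.4


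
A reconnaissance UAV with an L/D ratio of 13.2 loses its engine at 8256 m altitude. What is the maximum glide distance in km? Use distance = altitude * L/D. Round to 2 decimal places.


Step 1: Glide distance = altitude * L/D = 8256 * 13.2 = 108979.2 m
Step 2: Convert to km: 108979.2 / 1000 = 108.98 km

108.98


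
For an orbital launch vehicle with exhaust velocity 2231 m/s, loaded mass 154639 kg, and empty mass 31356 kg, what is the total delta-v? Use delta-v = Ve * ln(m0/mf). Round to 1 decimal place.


Step 1: Mass ratio m0/mf = 154639 / 31356 = 4.93172
Step 2: ln(4.93172) = 1.595688
Step 3: delta-v = 2231 * 1.595688 = 3560.0 m/s

3560.0


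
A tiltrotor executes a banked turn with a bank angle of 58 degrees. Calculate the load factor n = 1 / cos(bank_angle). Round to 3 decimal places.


Step 1: Convert 58 degrees to radians = 1.012291
Step 2: cos(58 deg) = 0.529919
Step 3: n = 1 / 0.529919 = 1.887

1.887


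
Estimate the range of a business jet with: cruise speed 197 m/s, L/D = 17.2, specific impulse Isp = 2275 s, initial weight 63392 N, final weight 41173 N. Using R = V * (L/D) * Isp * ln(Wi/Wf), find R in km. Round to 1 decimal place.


Step 1: Coefficient = V * (L/D) * Isp = 197 * 17.2 * 2275 = 7708610.0 m
Step 2: Wi/Wf = 63392 / 41173 = 1.53965
Step 3: ln(1.53965) = 0.431555
Step 4: R = 7708610.0 * 0.431555 = 3326688.9 m = 3326.7 km

3326.7


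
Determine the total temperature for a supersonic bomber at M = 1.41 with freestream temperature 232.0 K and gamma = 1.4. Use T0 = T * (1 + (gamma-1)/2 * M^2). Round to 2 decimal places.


Step 1: (gamma-1)/2 = 0.2
Step 2: M^2 = 1.9881
Step 3: 1 + 0.2 * 1.9881 = 1.39762
Step 4: T0 = 232.0 * 1.39762 = 324.25 K

324.25


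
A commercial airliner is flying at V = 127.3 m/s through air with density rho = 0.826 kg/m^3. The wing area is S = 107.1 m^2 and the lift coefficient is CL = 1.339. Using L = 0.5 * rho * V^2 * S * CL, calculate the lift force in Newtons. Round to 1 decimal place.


Step 1: Calculate dynamic pressure q = 0.5 * 0.826 * 127.3^2 = 0.5 * 0.826 * 16205.29 = 6692.7848 Pa
Step 2: Multiply by wing area and lift coefficient: L = 6692.7848 * 107.1 * 1.339
Step 3: L = 716797.2489 * 1.339 = 959791.5 N

959791.5


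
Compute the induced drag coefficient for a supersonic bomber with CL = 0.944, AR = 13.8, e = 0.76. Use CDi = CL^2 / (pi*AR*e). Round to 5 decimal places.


Step 1: CL^2 = 0.944^2 = 0.891136
Step 2: pi * AR * e = 3.14159 * 13.8 * 0.76 = 32.949024
Step 3: CDi = 0.891136 / 32.949024 = 0.02705

0.02705


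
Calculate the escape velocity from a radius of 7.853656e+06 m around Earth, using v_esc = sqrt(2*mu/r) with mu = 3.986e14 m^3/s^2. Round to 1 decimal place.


Step 1: 2*mu/r = 2 * 3.986e14 / 7.853656e+06 = 101506865.083
Step 2: v_esc = sqrt(101506865.083) = 10075.1 m/s

10075.1


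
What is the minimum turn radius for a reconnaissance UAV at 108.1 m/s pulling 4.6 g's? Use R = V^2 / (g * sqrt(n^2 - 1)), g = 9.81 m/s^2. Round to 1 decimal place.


Step 1: V^2 = 108.1^2 = 11685.61
Step 2: n^2 - 1 = 4.6^2 - 1 = 20.16
Step 3: sqrt(20.16) = 4.489989
Step 4: R = 11685.61 / (9.81 * 4.489989) = 265.3 m

265.3


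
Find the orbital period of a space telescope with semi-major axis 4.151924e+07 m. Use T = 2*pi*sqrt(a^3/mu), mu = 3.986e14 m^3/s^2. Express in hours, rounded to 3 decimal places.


Step 1: a^3 / mu = 7.157283e+22 / 3.986e14 = 1.795605e+08
Step 2: sqrt(1.795605e+08) = 13400.02 s
Step 3: T = 2*pi * 13400.02 = 84194.81 s
Step 4: T in hours = 84194.81 / 3600 = 23.387 hours

23.387


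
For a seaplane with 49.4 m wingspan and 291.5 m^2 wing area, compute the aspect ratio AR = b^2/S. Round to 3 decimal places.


Step 1: b^2 = 49.4^2 = 2440.36
Step 2: AR = 2440.36 / 291.5 = 8.372

8.372


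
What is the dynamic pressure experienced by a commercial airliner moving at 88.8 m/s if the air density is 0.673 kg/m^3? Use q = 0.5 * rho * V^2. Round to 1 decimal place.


Step 1: V^2 = 88.8^2 = 7885.44
Step 2: q = 0.5 * 0.673 * 7885.44
Step 3: q = 2653.5 Pa

2653.5


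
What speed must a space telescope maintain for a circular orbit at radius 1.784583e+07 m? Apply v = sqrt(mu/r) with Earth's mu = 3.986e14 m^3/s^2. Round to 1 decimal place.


Step 1: mu / r = 3.986e14 / 1.784583e+07 = 22335750.1444
Step 2: v = sqrt(22335750.1444) = 4726.1 m/s

4726.1


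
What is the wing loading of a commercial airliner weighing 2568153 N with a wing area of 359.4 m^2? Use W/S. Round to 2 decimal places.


Step 1: Wing loading = W / S = 2568153 / 359.4
Step 2: Wing loading = 7145.67 N/m^2

7145.67


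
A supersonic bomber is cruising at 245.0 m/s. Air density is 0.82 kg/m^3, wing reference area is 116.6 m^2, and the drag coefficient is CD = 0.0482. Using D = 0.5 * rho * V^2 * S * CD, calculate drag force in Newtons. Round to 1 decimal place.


Step 1: Dynamic pressure q = 0.5 * 0.82 * 245.0^2 = 24610.25 Pa
Step 2: Drag D = q * S * CD = 24610.25 * 116.6 * 0.0482
Step 3: D = 138312.6 N

138312.6


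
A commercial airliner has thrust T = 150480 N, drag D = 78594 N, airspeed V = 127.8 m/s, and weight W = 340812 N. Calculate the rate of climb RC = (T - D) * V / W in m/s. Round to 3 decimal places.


Step 1: Excess thrust = T - D = 150480 - 78594 = 71886 N
Step 2: Excess power = 71886 * 127.8 = 9187030.8 W
Step 3: RC = 9187030.8 / 340812 = 26.956 m/s

26.956


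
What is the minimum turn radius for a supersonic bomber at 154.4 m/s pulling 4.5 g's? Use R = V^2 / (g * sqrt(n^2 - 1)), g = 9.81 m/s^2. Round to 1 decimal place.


Step 1: V^2 = 154.4^2 = 23839.36
Step 2: n^2 - 1 = 4.5^2 - 1 = 19.25
Step 3: sqrt(19.25) = 4.387482
Step 4: R = 23839.36 / (9.81 * 4.387482) = 553.9 m

553.9


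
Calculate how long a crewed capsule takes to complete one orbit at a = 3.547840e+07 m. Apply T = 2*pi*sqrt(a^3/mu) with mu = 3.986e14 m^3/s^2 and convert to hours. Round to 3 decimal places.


Step 1: a^3 / mu = 4.465726e+22 / 3.986e14 = 1.120353e+08
Step 2: sqrt(1.120353e+08) = 10584.6717 s
Step 3: T = 2*pi * 10584.6717 = 66505.45 s
Step 4: T in hours = 66505.45 / 3600 = 18.474 hours

18.474


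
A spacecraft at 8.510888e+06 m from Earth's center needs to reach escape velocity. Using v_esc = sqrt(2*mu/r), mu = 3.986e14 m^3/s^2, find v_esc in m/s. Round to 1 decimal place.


Step 1: 2*mu/r = 2 * 3.986e14 / 8.510888e+06 = 93668251.7735
Step 2: v_esc = sqrt(93668251.7735) = 9678.2 m/s

9678.2


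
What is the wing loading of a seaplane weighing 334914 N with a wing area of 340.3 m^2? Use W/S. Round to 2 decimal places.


Step 1: Wing loading = W / S = 334914 / 340.3
Step 2: Wing loading = 984.17 N/m^2

984.17


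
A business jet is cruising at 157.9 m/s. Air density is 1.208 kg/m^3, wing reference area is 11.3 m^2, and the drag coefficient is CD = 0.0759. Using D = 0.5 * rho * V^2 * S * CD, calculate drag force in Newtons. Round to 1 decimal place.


Step 1: Dynamic pressure q = 0.5 * 1.208 * 157.9^2 = 15059.1756 Pa
Step 2: Drag D = q * S * CD = 15059.1756 * 11.3 * 0.0759
Step 3: D = 12915.8 N

12915.8


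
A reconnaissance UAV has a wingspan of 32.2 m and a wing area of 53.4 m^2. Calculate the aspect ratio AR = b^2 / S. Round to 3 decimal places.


Step 1: b^2 = 32.2^2 = 1036.84
Step 2: AR = 1036.84 / 53.4 = 19.416

19.416


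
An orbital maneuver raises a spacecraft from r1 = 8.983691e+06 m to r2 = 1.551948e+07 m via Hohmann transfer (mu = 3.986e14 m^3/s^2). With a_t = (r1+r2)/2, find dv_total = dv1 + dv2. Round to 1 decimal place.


Step 1: Transfer semi-major axis a_t = (8.983691e+06 + 1.551948e+07) / 2 = 1.225159e+07 m
Step 2: v1 (circular at r1) = sqrt(mu/r1) = 6661.03 m/s
Step 3: v_t1 = sqrt(mu*(2/r1 - 1/a_t)) = 7496.93 m/s
Step 4: dv1 = |7496.93 - 6661.03| = 835.91 m/s
Step 5: v2 (circular at r2) = 5067.92 m/s, v_t2 = 4339.72 m/s
Step 6: dv2 = |5067.92 - 4339.72| = 728.21 m/s
Step 7: Total delta-v = 835.91 + 728.21 = 1564.1 m/s

1564.1


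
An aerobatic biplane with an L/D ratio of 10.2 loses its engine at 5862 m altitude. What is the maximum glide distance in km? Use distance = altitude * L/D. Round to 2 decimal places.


Step 1: Glide distance = altitude * L/D = 5862 * 10.2 = 59792.4 m
Step 2: Convert to km: 59792.4 / 1000 = 59.79 km

59.79


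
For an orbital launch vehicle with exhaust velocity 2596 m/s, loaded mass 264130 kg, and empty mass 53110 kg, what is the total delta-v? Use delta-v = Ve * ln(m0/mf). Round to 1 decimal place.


Step 1: Mass ratio m0/mf = 264130 / 53110 = 4.973263
Step 2: ln(4.973263) = 1.604076
Step 3: delta-v = 2596 * 1.604076 = 4164.2 m/s

4164.2


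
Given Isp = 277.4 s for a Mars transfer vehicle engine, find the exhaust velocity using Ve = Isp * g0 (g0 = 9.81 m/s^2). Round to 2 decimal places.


Step 1: Ve = Isp * g0 = 277.4 * 9.81
Step 2: Ve = 2721.29 m/s

2721.29


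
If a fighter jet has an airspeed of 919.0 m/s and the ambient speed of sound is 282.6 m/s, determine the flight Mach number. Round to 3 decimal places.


Step 1: M = V / a = 919.0 / 282.6
Step 2: M = 3.252

3.252


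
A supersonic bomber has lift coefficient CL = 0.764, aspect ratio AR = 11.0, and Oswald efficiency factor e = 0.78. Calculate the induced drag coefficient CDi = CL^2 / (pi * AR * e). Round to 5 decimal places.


Step 1: CL^2 = 0.764^2 = 0.583696
Step 2: pi * AR * e = 3.14159 * 11.0 * 0.78 = 26.954865
Step 3: CDi = 0.583696 / 26.954865 = 0.02165

0.02165


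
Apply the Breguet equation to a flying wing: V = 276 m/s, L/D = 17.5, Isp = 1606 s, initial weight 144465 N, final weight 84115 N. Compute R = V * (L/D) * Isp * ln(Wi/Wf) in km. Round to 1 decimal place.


Step 1: Coefficient = V * (L/D) * Isp = 276 * 17.5 * 1606 = 7756980.0 m
Step 2: Wi/Wf = 144465 / 84115 = 1.71747
Step 3: ln(1.71747) = 0.540852
Step 4: R = 7756980.0 * 0.540852 = 4195380.9 m = 4195.4 km

4195.4
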